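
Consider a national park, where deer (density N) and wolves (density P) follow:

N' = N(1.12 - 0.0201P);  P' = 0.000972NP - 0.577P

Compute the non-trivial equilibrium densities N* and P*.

Set dP/dt = 0 with P > 0: 0.000972N - 0.577 = 0, so N* = 0.577/0.000972 = 594.
Set dN/dt = 0 with N > 0: 1.12 - 0.0201P = 0, so P* = 1.12/0.0201 = 55.7.

N* ≈ 594, P* ≈ 55.7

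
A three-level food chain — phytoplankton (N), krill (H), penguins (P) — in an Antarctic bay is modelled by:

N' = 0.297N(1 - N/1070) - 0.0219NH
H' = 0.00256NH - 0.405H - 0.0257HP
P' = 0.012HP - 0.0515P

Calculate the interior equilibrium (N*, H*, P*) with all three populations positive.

From dP/dt = 0: 0.012H* = 0.0515, so H* = 4.29.
From dN/dt = 0: 0.297(1 - N*/1070) = 0.0219·4.29, giving N* = 1070·(1 - 0.316) = 731.
From dH/dt = 0: 0.00256·731 - 0.405 = 0.0257P*, so P* = 1.47/0.0257 = 57.1.

N* ≈ 731, H* ≈ 4.29, P* ≈ 57.1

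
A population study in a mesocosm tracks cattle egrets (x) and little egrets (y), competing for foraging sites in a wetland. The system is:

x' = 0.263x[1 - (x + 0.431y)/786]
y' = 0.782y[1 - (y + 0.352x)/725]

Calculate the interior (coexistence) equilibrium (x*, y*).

x* ≈ 558, y* ≈ 529

Setting both brackets to zero gives the nullclines x + 0.431y = 786 and 0.352x + y = 725.
Substituting y = 725 - 0.352x into the first: x(1 - 0.431·0.352) = 786 - 0.431·725.
So x* = 474/0.848 = 558, and then y* = 725 - 0.352·558 = 529.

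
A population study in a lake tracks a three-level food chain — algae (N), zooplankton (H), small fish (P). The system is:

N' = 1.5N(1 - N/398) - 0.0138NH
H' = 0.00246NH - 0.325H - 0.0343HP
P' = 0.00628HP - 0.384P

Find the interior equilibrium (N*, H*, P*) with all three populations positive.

From dP/dt = 0: 0.00628H* = 0.384, so H* = 61.1.
From dN/dt = 0: 1.5(1 - N*/398) = 0.0138·61.1, giving N* = 398·(1 - 0.563) = 174.
From dH/dt = 0: 0.00246·174 - 0.325 = 0.0343P*, so P* = 0.103/0.0343 = 3.01.

N* ≈ 174, H* ≈ 61.1, P* ≈ 3.01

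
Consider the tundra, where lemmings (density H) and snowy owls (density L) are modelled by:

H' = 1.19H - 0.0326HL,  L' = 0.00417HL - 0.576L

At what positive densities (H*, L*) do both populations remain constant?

H* ≈ 138, L* ≈ 36.5

Set dL/dt = 0 with L > 0: 0.00417H - 0.576 = 0, so H* = 0.576/0.00417 = 138.
Set dH/dt = 0 with H > 0: 1.19 - 0.0326L = 0, so L* = 1.19/0.0326 = 36.5.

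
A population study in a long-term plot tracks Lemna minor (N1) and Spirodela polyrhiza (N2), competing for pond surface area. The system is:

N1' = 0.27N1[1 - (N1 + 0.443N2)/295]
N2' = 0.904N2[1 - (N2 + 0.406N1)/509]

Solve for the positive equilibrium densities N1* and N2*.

N1* ≈ 84.8, N2* ≈ 475

Setting both brackets to zero gives the nullclines N1 + 0.443N2 = 295 and 0.406N1 + N2 = 509.
Substituting N2 = 509 - 0.406N1 into the first: N1(1 - 0.443·0.406) = 295 - 0.443·509.
So N1* = 69.5/0.82 = 84.8, and then N2* = 509 - 0.406·84.8 = 475.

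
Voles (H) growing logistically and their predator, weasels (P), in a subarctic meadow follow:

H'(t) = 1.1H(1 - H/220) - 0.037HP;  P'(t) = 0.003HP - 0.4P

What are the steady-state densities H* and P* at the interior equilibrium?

From dP/dt = 0 with P > 0: 0.003H* = 0.4, so H* = 133.
Substitute into dH/dt = 0: 1.1(1 - 133/220) = 0.037P*.
The bracket is 0.394, giving P* = 0.433/0.037 = 11.7.

H* ≈ 133, P* ≈ 11.7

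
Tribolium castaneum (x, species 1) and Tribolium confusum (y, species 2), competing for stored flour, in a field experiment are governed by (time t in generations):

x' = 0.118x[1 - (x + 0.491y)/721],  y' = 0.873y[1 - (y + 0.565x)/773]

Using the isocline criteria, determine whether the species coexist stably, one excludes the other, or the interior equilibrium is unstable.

Compare the nullcline intercepts: K1/α12 = 721/0.491 = 1470 > K2 = 773; K2/α21 = 773/0.565 = 1370 > K1 = 721.
Since both inequalities hold, each species can invade when rare, so the interior equilibrium is stable.

stable coexistence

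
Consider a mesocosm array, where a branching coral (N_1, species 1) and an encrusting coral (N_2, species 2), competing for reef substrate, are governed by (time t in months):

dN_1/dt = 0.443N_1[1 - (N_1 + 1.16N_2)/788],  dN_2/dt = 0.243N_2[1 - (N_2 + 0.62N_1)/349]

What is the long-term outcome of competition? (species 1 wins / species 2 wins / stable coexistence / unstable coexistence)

species 1 excludes species 2

Compare the nullcline intercepts: K1/α12 = 788/1.16 = 679 > K2 = 349; K2/α21 = 349/0.62 = 563 < K1 = 788.
Since the inequalities point opposite ways, species 1 can invade but species 2 cannot.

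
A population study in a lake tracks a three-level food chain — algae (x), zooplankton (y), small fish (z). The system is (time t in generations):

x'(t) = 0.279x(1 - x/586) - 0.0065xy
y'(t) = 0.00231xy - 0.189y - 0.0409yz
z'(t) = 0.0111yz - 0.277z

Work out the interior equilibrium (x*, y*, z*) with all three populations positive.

x* ≈ 245, y* ≈ 25, z* ≈ 9.23

From dz/dt = 0: 0.0111y* = 0.277, so y* = 25.
From dx/dt = 0: 0.279(1 - x*/586) = 0.0065·25, giving x* = 586·(1 - 0.581) = 245.
From dy/dt = 0: 0.00231·245 - 0.189 = 0.0409z*, so z* = 0.378/0.0409 = 9.23.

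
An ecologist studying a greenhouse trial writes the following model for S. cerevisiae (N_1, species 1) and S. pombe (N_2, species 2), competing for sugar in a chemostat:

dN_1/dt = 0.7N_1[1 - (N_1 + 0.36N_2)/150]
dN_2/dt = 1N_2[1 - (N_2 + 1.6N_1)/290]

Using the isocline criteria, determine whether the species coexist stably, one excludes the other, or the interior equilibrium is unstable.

stable coexistence

Compare the nullcline intercepts: K1/α12 = 150/0.36 = 417 > K2 = 290; K2/α21 = 290/1.6 = 181 > K1 = 150.
Since both inequalities hold, each species can invade when rare, so the interior equilibrium is stable.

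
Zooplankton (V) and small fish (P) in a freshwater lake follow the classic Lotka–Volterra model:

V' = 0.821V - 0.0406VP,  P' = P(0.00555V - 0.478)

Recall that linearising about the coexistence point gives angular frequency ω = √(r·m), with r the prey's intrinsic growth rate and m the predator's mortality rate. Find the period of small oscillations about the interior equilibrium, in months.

Here r = 0.821 and m = 0.478, so r·m = 0.392.
ω = √0.392 = 0.626 per month, hence T = 2π/ω ≈ 10 months.

T ≈ 10 months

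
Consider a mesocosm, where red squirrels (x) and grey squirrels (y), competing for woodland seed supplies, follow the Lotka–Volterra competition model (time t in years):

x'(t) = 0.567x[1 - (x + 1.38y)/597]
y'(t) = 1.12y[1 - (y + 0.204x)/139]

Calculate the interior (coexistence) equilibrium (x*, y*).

Setting both brackets to zero gives the nullclines x + 1.38y = 597 and 0.204x + y = 139.
Substituting y = 139 - 0.204x into the first: x(1 - 1.38·0.204) = 597 - 1.38·139.
So x* = 405/0.718 = 564, and then y* = 139 - 0.204·564 = 24.

x* ≈ 564, y* ≈ 24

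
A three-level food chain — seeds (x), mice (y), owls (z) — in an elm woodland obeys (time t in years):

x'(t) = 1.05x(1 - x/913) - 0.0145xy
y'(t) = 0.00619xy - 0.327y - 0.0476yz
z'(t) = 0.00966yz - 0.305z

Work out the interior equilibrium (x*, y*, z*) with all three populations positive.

x* ≈ 515, y* ≈ 31.6, z* ≈ 60.1

From dz/dt = 0: 0.00966y* = 0.305, so y* = 31.6.
From dx/dt = 0: 1.05(1 - x*/913) = 0.0145·31.6, giving x* = 913·(1 - 0.436) = 515.
From dy/dt = 0: 0.00619·515 - 0.327 = 0.0476z*, so z* = 2.86/0.0476 = 60.1.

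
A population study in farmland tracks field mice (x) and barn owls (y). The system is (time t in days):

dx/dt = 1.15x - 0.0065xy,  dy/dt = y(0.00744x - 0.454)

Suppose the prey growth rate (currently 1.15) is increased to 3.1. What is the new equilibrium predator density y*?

y* ≈ 477

At the interior fixed point, setting dx/dt = 0 with x > 0 fixes y* = (prey growth rate)/(xy coefficient) — independent of the other coefficients.
With the change, y* = 3.1/0.0065 = 477; it rises from 177.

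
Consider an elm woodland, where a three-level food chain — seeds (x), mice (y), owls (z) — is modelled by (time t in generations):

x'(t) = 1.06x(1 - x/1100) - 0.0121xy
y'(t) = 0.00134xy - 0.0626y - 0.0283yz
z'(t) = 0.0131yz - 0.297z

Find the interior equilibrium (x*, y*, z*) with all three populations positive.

From dz/dt = 0: 0.0131y* = 0.297, so y* = 22.7.
From dx/dt = 0: 1.06(1 - x*/1100) = 0.0121·22.7, giving x* = 1100·(1 - 0.259) = 815.
From dy/dt = 0: 0.00134·815 - 0.0626 = 0.0283z*, so z* = 1.03/0.0283 = 36.4.

x* ≈ 815, y* ≈ 22.7, z* ≈ 36.4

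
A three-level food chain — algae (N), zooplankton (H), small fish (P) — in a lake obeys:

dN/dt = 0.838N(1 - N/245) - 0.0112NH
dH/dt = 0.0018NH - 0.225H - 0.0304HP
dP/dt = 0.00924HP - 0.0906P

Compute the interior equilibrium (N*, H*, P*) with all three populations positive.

N* ≈ 213, H* ≈ 9.81, P* ≈ 5.2

From dP/dt = 0: 0.00924H* = 0.0906, so H* = 9.81.
From dN/dt = 0: 0.838(1 - N*/245) = 0.0112·9.81, giving N* = 245·(1 - 0.131) = 213.
From dH/dt = 0: 0.0018·213 - 0.225 = 0.0304P*, so P* = 0.158/0.0304 = 5.2.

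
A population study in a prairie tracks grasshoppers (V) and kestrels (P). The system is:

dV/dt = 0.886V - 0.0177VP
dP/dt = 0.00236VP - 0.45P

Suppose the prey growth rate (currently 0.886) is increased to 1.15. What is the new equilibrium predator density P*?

At the interior fixed point, setting dV/dt = 0 with V > 0 fixes P* = (prey growth rate)/(VP coefficient) — independent of the other coefficients.
With the change, P* = 1.15/0.0177 = 65; it rises from 50.1.

P* ≈ 65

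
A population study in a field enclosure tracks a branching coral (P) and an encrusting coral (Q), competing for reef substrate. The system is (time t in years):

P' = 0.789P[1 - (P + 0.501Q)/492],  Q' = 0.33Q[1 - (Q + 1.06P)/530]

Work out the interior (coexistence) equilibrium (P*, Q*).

Setting both brackets to zero gives the nullclines P + 0.501Q = 492 and 1.06P + Q = 530.
Substituting Q = 530 - 1.06P into the first: P(1 - 0.501·1.06) = 492 - 0.501·530.
So P* = 226/0.469 = 483, and then Q* = 530 - 1.06·483 = 18.1.

P* ≈ 483, Q* ≈ 18.1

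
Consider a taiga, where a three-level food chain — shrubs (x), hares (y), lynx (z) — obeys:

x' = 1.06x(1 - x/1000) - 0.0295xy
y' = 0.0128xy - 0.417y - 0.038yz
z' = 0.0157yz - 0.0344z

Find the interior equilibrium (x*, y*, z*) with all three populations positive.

From dz/dt = 0: 0.0157y* = 0.0344, so y* = 2.19.
From dx/dt = 0: 1.06(1 - x*/1000) = 0.0295·2.19, giving x* = 1000·(1 - 0.061) = 939.
From dy/dt = 0: 0.0128·939 - 0.417 = 0.038z*, so z* = 11.6/0.038 = 305.

x* ≈ 939, y* ≈ 2.19, z* ≈ 305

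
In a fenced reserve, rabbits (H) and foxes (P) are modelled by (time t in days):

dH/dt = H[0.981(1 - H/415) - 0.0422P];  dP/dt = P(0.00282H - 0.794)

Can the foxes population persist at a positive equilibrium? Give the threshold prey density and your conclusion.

Threshold H = 282; K > 282, so yes, the predator persists.

The predator equation gives dP/dt > 0 only when H > 0.794/0.00282 = 282.
Without the predator, H → K = 415. Since 415 > 282, the predator can invade and persist.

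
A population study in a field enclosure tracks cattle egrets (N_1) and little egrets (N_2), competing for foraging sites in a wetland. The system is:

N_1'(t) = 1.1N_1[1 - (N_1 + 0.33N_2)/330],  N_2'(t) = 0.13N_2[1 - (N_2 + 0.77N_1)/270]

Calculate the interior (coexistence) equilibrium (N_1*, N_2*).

Setting both brackets to zero gives the nullclines N_1 + 0.33N_2 = 330 and 0.77N_1 + N_2 = 270.
Substituting N_2 = 270 - 0.77N_1 into the first: N_1(1 - 0.33·0.77) = 330 - 0.33·270.
So N_1* = 241/0.746 = 323, and then N_2* = 270 - 0.77·323 = 21.3.

N_1* ≈ 323, N_2* ≈ 21.3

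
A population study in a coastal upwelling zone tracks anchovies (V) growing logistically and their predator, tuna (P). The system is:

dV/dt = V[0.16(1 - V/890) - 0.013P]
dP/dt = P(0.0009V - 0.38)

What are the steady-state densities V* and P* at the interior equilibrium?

V* ≈ 422, P* ≈ 6.47

From dP/dt = 0 with P > 0: 0.0009V* = 0.38, so V* = 422.
Substitute into dV/dt = 0: 0.16(1 - 422/890) = 0.013P*.
The bracket is 0.526, giving P* = 0.0841/0.013 = 6.47.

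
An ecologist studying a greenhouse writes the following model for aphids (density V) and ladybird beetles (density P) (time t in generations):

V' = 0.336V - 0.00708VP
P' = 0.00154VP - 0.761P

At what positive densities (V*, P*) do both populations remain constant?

V* ≈ 494, P* ≈ 47.5

Set dP/dt = 0 with P > 0: 0.00154V - 0.761 = 0, so V* = 0.761/0.00154 = 494.
Set dV/dt = 0 with V > 0: 0.336 - 0.00708P = 0, so P* = 0.336/0.00708 = 47.5.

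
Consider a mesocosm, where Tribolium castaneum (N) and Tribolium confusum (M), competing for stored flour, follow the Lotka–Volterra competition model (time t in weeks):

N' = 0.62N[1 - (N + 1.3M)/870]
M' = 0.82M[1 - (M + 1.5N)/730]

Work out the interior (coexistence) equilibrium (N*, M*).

Setting both brackets to zero gives the nullclines N + 1.3M = 870 and 1.5N + M = 730.
Substituting M = 730 - 1.5N into the first: N(1 - 1.3·1.5) = 870 - 1.3·730.
So N* = -79/-0.95 = 83.2, and then M* = 730 - 1.5·83.2 = 605.

N* ≈ 83.2, M* ≈ 605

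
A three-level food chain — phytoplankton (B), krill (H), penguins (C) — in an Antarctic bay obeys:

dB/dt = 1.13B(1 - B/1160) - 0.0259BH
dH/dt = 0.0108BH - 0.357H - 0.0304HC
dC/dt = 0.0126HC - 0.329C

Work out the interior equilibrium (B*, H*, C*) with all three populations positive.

B* ≈ 466, H* ≈ 26.1, C* ≈ 154

From dC/dt = 0: 0.0126H* = 0.329, so H* = 26.1.
From dB/dt = 0: 1.13(1 - B*/1160) = 0.0259·26.1, giving B* = 1160·(1 - 0.598) = 466.
From dH/dt = 0: 0.0108·466 - 0.357 = 0.0304C*, so C* = 4.67/0.0304 = 154.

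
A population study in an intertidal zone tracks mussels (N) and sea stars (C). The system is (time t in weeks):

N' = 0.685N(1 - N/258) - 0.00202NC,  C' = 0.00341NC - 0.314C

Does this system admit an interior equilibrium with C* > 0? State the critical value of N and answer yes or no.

The predator equation gives dC/dt > 0 only when N > 0.314/0.00341 = 92.1.
Without the predator, N → K = 258. Since 258 > 92.1, the predator can invade and persist.

Threshold N = 92.1; K > 92.1, so yes, the predator persists.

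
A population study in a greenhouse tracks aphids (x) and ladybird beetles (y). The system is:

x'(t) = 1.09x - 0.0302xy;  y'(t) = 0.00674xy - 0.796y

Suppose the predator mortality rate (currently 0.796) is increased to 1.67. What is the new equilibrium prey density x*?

x* ≈ 248

At the interior fixed point, setting dy/dt = 0 with y > 0 fixes x* = (predator death rate)/(xy coefficient) — independent of the other coefficients.
With the change, x* = 1.67/0.00674 = 248; it rises from 118.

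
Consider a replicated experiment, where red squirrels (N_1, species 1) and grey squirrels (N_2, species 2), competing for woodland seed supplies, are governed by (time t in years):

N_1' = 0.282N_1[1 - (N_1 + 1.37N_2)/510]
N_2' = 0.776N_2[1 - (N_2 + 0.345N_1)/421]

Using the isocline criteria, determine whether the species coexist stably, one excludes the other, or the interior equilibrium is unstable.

Compare the nullcline intercepts: K1/α12 = 510/1.37 = 372 < K2 = 421; K2/α21 = 421/0.345 = 1220 > K1 = 510.
Since the inequalities point opposite ways, species 2 can invade but species 1 cannot.

species 2 excludes species 1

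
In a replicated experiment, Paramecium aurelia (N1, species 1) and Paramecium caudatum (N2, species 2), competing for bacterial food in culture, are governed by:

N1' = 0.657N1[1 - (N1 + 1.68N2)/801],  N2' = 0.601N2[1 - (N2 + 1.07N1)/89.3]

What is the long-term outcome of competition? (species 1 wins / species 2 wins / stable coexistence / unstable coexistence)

Compare the nullcline intercepts: K1/α12 = 801/1.68 = 477 > K2 = 89.3; K2/α21 = 89.3/1.07 = 83.5 < K1 = 801.
Since the inequalities point opposite ways, species 1 can invade but species 2 cannot.

species 1 excludes species 2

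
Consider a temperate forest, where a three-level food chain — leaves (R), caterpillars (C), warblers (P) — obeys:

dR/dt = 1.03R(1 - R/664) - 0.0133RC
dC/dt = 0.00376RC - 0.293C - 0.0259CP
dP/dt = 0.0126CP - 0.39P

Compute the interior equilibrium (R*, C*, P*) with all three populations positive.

R* ≈ 399, C* ≈ 31, P* ≈ 46.6

From dP/dt = 0: 0.0126C* = 0.39, so C* = 31.
From dR/dt = 0: 1.03(1 - R*/664) = 0.0133·31, giving R* = 664·(1 - 0.4) = 399.
From dC/dt = 0: 0.00376·399 - 0.293 = 0.0259P*, so P* = 1.21/0.0259 = 46.6.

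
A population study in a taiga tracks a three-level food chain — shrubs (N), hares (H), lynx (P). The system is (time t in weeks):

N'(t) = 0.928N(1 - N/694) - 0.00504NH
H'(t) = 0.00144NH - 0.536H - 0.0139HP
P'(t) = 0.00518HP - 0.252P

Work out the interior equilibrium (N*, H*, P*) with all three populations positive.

From dP/dt = 0: 0.00518H* = 0.252, so H* = 48.6.
From dN/dt = 0: 0.928(1 - N*/694) = 0.00504·48.6, giving N* = 694·(1 - 0.264) = 511.
From dH/dt = 0: 0.00144·511 - 0.536 = 0.0139P*, so P* = 0.199/0.0139 = 14.3.

N* ≈ 511, H* ≈ 48.6, P* ≈ 14.3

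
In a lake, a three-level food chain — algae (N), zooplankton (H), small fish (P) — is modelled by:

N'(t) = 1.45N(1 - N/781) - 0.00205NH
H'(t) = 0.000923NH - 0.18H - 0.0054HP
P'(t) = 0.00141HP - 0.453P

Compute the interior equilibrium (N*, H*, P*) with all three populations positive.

From dP/dt = 0: 0.00141H* = 0.453, so H* = 321.
From dN/dt = 0: 1.45(1 - N*/781) = 0.00205·321, giving N* = 781·(1 - 0.454) = 426.
From dH/dt = 0: 0.000923·426 - 0.18 = 0.0054P*, so P* = 0.213/0.0054 = 39.5.

N* ≈ 426, H* ≈ 321, P* ≈ 39.5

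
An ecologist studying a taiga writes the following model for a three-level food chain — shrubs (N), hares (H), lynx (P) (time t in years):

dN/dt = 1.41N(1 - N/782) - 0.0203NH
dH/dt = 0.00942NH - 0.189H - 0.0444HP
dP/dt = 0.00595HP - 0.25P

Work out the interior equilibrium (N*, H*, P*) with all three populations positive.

N* ≈ 309, H* ≈ 42, P* ≈ 61.3

From dP/dt = 0: 0.00595H* = 0.25, so H* = 42.
From dN/dt = 0: 1.41(1 - N*/782) = 0.0203·42, giving N* = 782·(1 - 0.605) = 309.
From dH/dt = 0: 0.00942·309 - 0.189 = 0.0444P*, so P* = 2.72/0.0444 = 61.3.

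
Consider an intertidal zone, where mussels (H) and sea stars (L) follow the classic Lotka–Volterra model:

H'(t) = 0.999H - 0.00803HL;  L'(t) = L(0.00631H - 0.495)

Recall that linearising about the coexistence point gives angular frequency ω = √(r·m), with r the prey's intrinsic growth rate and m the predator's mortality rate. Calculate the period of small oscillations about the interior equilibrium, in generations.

Here r = 0.999 and m = 0.495, so r·m = 0.495.
ω = √0.495 = 0.703 per generation, hence T = 2π/ω ≈ 8.93 generations.

T ≈ 8.93 generations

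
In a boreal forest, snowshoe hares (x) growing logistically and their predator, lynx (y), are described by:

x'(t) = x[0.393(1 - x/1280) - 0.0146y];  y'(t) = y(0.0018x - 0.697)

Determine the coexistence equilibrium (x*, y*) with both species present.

From dy/dt = 0 with y > 0: 0.0018x* = 0.697, so x* = 387.
Substitute into dx/dt = 0: 0.393(1 - 387/1280) = 0.0146y*.
The bracket is 0.697, giving y* = 0.274/0.0146 = 18.8.

x* ≈ 387, y* ≈ 18.8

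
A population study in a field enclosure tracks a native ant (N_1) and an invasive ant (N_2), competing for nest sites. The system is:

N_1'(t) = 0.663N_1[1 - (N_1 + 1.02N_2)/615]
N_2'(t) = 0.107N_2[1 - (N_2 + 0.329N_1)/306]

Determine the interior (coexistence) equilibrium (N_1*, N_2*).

Setting both brackets to zero gives the nullclines N_1 + 1.02N_2 = 615 and 0.329N_1 + N_2 = 306.
Substituting N_2 = 306 - 0.329N_1 into the first: N_1(1 - 1.02·0.329) = 615 - 1.02·306.
So N_1* = 303/0.664 = 456, and then N_2* = 306 - 0.329·456 = 156.

N_1* ≈ 456, N_2* ≈ 156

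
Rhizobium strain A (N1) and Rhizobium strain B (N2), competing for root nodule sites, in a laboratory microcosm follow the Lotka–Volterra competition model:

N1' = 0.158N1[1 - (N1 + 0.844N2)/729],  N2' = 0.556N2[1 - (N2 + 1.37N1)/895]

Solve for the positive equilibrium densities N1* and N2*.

N1* ≈ 169, N2* ≈ 664

Setting both brackets to zero gives the nullclines N1 + 0.844N2 = 729 and 1.37N1 + N2 = 895.
Substituting N2 = 895 - 1.37N1 into the first: N1(1 - 0.844·1.37) = 729 - 0.844·895.
So N1* = -26.4/-0.156 = 169, and then N2* = 895 - 1.37·169 = 664.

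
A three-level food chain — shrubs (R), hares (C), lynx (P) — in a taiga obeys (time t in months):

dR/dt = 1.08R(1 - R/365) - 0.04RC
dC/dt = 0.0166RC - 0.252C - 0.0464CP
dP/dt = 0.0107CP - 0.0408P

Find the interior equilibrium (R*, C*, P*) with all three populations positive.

From dP/dt = 0: 0.0107C* = 0.0408, so C* = 3.81.
From dR/dt = 0: 1.08(1 - R*/365) = 0.04·3.81, giving R* = 365·(1 - 0.141) = 313.
From dC/dt = 0: 0.0166·313 - 0.252 = 0.0464P*, so P* = 4.95/0.0464 = 107.

R* ≈ 313, C* ≈ 3.81, P* ≈ 107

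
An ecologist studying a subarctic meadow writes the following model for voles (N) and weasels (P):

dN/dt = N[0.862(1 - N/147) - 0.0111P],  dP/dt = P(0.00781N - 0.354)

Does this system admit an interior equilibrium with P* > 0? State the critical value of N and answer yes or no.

Threshold N = 45.3; K > 45.3, so yes, the predator persists.

The predator equation gives dP/dt > 0 only when N > 0.354/0.00781 = 45.3.
Without the predator, N → K = 147. Since 147 > 45.3, the predator can invade and persist.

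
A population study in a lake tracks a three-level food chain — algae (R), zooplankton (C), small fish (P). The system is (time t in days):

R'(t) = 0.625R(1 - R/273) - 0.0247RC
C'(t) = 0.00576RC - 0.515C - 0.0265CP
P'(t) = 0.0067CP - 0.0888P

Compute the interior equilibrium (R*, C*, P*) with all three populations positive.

R* ≈ 130, C* ≈ 13.3, P* ≈ 8.82

From dP/dt = 0: 0.0067C* = 0.0888, so C* = 13.3.
From dR/dt = 0: 0.625(1 - R*/273) = 0.0247·13.3, giving R* = 273·(1 - 0.524) = 130.
From dC/dt = 0: 0.00576·130 - 0.515 = 0.0265P*, so P* = 0.234/0.0265 = 8.82.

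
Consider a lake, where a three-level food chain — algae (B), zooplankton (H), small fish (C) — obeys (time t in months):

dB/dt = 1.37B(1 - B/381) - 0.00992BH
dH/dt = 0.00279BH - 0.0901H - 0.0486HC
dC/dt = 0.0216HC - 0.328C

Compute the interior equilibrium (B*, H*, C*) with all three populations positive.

From dC/dt = 0: 0.0216H* = 0.328, so H* = 15.2.
From dB/dt = 0: 1.37(1 - B*/381) = 0.00992·15.2, giving B* = 381·(1 - 0.11) = 339.
From dH/dt = 0: 0.00279·339 - 0.0901 = 0.0486C*, so C* = 0.856/0.0486 = 17.6.

B* ≈ 339, H* ≈ 15.2, C* ≈ 17.6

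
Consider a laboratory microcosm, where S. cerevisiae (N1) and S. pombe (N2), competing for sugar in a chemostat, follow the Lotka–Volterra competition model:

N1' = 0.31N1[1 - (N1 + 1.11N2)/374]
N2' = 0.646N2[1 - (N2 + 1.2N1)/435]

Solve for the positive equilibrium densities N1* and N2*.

N1* ≈ 328, N2* ≈ 41.6

Setting both brackets to zero gives the nullclines N1 + 1.11N2 = 374 and 1.2N1 + N2 = 435.
Substituting N2 = 435 - 1.2N1 into the first: N1(1 - 1.11·1.2) = 374 - 1.11·435.
So N1* = -109/-0.332 = 328, and then N2* = 435 - 1.2·328 = 41.6.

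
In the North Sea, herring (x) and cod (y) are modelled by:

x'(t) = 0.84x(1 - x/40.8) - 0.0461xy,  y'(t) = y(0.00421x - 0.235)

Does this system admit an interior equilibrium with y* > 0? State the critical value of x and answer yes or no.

Threshold x = 55.8; K < 55.8, so no, the predator goes extinct.

The predator equation gives dy/dt > 0 only when x > 0.235/0.00421 = 55.8.
Without the predator, x → K = 40.8. Since 40.8 < 55.8, the predator cannot invade.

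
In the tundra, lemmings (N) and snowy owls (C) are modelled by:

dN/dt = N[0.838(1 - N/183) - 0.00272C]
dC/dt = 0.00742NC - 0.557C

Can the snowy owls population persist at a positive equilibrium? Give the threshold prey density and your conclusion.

Threshold N = 75.1; K > 75.1, so yes, the predator persists.

The predator equation gives dC/dt > 0 only when N > 0.557/0.00742 = 75.1.
Without the predator, N → K = 183. Since 183 > 75.1, the predator can invade and persist.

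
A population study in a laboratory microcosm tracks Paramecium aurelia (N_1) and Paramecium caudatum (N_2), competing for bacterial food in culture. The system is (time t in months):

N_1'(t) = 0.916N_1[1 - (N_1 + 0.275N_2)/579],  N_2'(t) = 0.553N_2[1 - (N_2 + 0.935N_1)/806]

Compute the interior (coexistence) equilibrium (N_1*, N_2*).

N_1* ≈ 481, N_2* ≈ 356

Setting both brackets to zero gives the nullclines N_1 + 0.275N_2 = 579 and 0.935N_1 + N_2 = 806.
Substituting N_2 = 806 - 0.935N_1 into the first: N_1(1 - 0.275·0.935) = 579 - 0.275·806.
So N_1* = 357/0.743 = 481, and then N_2* = 806 - 0.935·481 = 356.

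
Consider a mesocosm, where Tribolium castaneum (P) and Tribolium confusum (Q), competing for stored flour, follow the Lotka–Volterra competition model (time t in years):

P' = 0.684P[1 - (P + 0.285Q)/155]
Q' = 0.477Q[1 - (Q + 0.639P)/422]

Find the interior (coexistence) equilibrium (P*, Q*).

P* ≈ 42.5, Q* ≈ 395

Setting both brackets to zero gives the nullclines P + 0.285Q = 155 and 0.639P + Q = 422.
Substituting Q = 422 - 0.639P into the first: P(1 - 0.285·0.639) = 155 - 0.285·422.
So P* = 34.7/0.818 = 42.5, and then Q* = 422 - 0.639·42.5 = 395.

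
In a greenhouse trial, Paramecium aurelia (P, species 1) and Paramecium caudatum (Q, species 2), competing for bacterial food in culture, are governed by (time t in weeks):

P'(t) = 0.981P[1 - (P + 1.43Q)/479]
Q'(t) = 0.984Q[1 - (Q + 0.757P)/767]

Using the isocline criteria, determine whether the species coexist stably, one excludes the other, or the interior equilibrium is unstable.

species 2 excludes species 1

Compare the nullcline intercepts: K1/α12 = 479/1.43 = 335 < K2 = 767; K2/α21 = 767/0.757 = 1010 > K1 = 479.
Since the inequalities point opposite ways, species 2 can invade but species 1 cannot.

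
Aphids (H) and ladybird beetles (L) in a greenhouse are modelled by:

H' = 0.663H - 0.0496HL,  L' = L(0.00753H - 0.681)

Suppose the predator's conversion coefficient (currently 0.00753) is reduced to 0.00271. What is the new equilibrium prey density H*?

H* ≈ 251

At the interior fixed point, setting dL/dt = 0 with L > 0 fixes H* = (predator death rate)/(HL coefficient) — independent of the other coefficients.
With the change, H* = 0.681/0.00271 = 251; it rises from 90.4.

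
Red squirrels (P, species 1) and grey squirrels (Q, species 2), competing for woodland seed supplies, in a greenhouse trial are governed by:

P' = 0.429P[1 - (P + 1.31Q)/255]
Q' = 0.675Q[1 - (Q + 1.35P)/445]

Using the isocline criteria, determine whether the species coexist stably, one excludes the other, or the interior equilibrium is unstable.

species 2 excludes species 1

Compare the nullcline intercepts: K1/α12 = 255/1.31 = 195 < K2 = 445; K2/α21 = 445/1.35 = 330 > K1 = 255.
Since the inequalities point opposite ways, species 2 can invade but species 1 cannot.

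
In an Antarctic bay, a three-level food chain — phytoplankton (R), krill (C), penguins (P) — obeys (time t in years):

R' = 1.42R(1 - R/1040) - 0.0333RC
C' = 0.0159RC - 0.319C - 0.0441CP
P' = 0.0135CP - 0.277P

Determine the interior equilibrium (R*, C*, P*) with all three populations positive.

From dP/dt = 0: 0.0135C* = 0.277, so C* = 20.5.
From dR/dt = 0: 1.42(1 - R*/1040) = 0.0333·20.5, giving R* = 1040·(1 - 0.481) = 540.
From dC/dt = 0: 0.0159·540 - 0.319 = 0.0441P*, so P* = 8.26/0.0441 = 187.

R* ≈ 540, C* ≈ 20.5, P* ≈ 187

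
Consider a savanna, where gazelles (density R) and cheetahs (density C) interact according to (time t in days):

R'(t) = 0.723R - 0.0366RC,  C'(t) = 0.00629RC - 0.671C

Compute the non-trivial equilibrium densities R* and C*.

R* ≈ 107, C* ≈ 19.8

Set dC/dt = 0 with C > 0: 0.00629R - 0.671 = 0, so R* = 0.671/0.00629 = 107.
Set dR/dt = 0 with R > 0: 0.723 - 0.0366C = 0, so C* = 0.723/0.0366 = 19.8.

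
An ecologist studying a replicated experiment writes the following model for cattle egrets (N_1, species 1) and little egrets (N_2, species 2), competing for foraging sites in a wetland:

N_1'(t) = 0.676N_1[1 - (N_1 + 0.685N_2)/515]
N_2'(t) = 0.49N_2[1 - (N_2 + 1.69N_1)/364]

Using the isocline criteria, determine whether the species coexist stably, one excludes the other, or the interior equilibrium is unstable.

species 1 excludes species 2

Compare the nullcline intercepts: K1/α12 = 515/0.685 = 752 > K2 = 364; K2/α21 = 364/1.69 = 215 < K1 = 515.
Since the inequalities point opposite ways, species 1 can invade but species 2 cannot.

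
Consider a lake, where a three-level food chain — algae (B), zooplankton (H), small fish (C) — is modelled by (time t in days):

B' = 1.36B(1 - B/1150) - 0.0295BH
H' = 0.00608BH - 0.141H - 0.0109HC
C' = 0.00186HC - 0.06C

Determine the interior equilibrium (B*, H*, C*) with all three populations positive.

B* ≈ 345, H* ≈ 32.3, C* ≈ 180

From dC/dt = 0: 0.00186H* = 0.06, so H* = 32.3.
From dB/dt = 0: 1.36(1 - B*/1150) = 0.0295·32.3, giving B* = 1150·(1 - 0.7) = 345.
From dH/dt = 0: 0.00608·345 - 0.141 = 0.0109C*, so C* = 1.96/0.0109 = 180.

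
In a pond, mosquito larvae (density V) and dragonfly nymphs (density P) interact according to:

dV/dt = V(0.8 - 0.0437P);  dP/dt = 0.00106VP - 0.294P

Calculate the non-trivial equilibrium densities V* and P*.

V* ≈ 277, P* ≈ 18.3

Set dP/dt = 0 with P > 0: 0.00106V - 0.294 = 0, so V* = 0.294/0.00106 = 277.
Set dV/dt = 0 with V > 0: 0.8 - 0.0437P = 0, so P* = 0.8/0.0437 = 18.3.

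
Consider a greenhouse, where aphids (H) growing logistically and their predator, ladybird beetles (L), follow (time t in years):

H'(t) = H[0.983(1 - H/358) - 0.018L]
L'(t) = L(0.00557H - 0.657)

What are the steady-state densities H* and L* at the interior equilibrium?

From dL/dt = 0 with L > 0: 0.00557H* = 0.657, so H* = 118.
Substitute into dH/dt = 0: 0.983(1 - 118/358) = 0.018L*.
The bracket is 0.671, giving L* = 0.659/0.018 = 36.6.

H* ≈ 118, L* ≈ 36.6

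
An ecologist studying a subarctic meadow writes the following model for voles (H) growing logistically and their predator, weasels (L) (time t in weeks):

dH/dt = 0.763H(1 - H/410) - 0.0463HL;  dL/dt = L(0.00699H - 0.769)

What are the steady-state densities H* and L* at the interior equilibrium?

H* ≈ 110, L* ≈ 12.1

From dL/dt = 0 with L > 0: 0.00699H* = 0.769, so H* = 110.
Substitute into dH/dt = 0: 0.763(1 - 110/410) = 0.0463L*.
The bracket is 0.732, giving L* = 0.558/0.0463 = 12.1.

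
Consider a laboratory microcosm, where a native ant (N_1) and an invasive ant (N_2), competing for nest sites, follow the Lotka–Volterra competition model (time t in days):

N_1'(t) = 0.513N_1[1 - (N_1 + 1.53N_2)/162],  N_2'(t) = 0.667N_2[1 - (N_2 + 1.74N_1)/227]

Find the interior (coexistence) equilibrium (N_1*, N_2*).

Setting both brackets to zero gives the nullclines N_1 + 1.53N_2 = 162 and 1.74N_1 + N_2 = 227.
Substituting N_2 = 227 - 1.74N_1 into the first: N_1(1 - 1.53·1.74) = 162 - 1.53·227.
So N_1* = -185/-1.66 = 111, and then N_2* = 227 - 1.74·111 = 33.

N_1* ≈ 111, N_2* ≈ 33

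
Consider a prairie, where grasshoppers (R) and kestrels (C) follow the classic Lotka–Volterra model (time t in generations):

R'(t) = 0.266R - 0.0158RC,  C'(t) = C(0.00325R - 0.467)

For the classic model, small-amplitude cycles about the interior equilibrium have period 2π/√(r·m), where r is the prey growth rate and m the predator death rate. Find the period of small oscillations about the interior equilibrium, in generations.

T ≈ 17.8 generations

Here r = 0.266 and m = 0.467, so r·m = 0.124.
ω = √0.124 = 0.352 per generation, hence T = 2π/ω ≈ 17.8 generations.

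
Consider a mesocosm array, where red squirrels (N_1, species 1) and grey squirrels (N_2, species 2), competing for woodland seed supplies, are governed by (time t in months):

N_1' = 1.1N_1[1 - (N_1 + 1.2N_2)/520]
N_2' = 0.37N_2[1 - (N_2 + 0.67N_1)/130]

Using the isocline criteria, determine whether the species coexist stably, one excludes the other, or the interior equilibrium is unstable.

species 1 excludes species 2

Compare the nullcline intercepts: K1/α12 = 520/1.2 = 433 > K2 = 130; K2/α21 = 130/0.67 = 194 < K1 = 520.
Since the inequalities point opposite ways, species 1 can invade but species 2 cannot.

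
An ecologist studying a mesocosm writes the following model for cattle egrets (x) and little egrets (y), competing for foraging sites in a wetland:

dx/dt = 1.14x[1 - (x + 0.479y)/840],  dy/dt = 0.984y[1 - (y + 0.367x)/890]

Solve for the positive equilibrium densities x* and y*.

x* ≈ 502, y* ≈ 706

Setting both brackets to zero gives the nullclines x + 0.479y = 840 and 0.367x + y = 890.
Substituting y = 890 - 0.367x into the first: x(1 - 0.479·0.367) = 840 - 0.479·890.
So x* = 414/0.824 = 502, and then y* = 890 - 0.367·502 = 706.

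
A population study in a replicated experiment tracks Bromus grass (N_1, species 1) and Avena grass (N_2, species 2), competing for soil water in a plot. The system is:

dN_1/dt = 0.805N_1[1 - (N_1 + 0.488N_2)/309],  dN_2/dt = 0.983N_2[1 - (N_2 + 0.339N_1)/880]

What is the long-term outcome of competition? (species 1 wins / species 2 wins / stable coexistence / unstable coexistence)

species 2 excludes species 1

Compare the nullcline intercepts: K1/α12 = 309/0.488 = 633 < K2 = 880; K2/α21 = 880/0.339 = 2600 > K1 = 309.
Since the inequalities point opposite ways, species 2 can invade but species 1 cannot.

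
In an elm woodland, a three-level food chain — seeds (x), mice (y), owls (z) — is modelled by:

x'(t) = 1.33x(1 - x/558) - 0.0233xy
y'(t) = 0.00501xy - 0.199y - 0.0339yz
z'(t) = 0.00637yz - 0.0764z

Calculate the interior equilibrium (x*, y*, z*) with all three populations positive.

x* ≈ 441, y* ≈ 12, z* ≈ 59.3

From dz/dt = 0: 0.00637y* = 0.0764, so y* = 12.
From dx/dt = 0: 1.33(1 - x*/558) = 0.0233·12, giving x* = 558·(1 - 0.21) = 441.
From dy/dt = 0: 0.00501·441 - 0.199 = 0.0339z*, so z* = 2.01/0.0339 = 59.3.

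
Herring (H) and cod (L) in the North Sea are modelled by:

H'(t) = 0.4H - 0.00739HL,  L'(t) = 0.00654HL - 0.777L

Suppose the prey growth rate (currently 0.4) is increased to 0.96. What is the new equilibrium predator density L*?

L* ≈ 130

At the interior fixed point, setting dH/dt = 0 with H > 0 fixes L* = (prey growth rate)/(HL coefficient) — independent of the other coefficients.
With the change, L* = 0.96/0.00739 = 130; it rises from 54.1.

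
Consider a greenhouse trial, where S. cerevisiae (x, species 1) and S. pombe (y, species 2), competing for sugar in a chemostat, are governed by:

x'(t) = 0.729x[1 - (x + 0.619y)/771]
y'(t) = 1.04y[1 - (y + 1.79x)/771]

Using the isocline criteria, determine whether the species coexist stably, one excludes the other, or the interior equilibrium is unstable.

Compare the nullcline intercepts: K1/α12 = 771/0.619 = 1250 > K2 = 771; K2/α21 = 771/1.79 = 431 < K1 = 771.
Since the inequalities point opposite ways, species 1 can invade but species 2 cannot.

species 1 excludes species 2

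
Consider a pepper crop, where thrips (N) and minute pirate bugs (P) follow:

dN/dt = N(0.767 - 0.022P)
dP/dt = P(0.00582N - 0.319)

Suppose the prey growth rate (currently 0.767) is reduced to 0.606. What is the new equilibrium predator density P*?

At the interior fixed point, setting dN/dt = 0 with N > 0 fixes P* = (prey growth rate)/(NP coefficient) — independent of the other coefficients.
With the change, P* = 0.606/0.022 = 27.5; it falls from 34.9.

P* ≈ 27.5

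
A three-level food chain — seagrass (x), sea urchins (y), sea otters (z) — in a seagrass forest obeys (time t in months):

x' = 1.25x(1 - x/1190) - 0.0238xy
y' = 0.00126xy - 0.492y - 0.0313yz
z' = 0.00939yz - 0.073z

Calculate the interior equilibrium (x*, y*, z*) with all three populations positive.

x* ≈ 1010, y* ≈ 7.77, z* ≈ 25.1

From dz/dt = 0: 0.00939y* = 0.073, so y* = 7.77.
From dx/dt = 0: 1.25(1 - x*/1190) = 0.0238·7.77, giving x* = 1190·(1 - 0.148) = 1010.
From dy/dt = 0: 0.00126·1010 - 0.492 = 0.0313z*, so z* = 0.785/0.0313 = 25.1.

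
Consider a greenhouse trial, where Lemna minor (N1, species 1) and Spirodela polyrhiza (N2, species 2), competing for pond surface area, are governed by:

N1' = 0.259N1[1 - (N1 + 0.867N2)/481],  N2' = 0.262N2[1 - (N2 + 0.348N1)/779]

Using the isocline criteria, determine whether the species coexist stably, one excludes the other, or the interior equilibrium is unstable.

Compare the nullcline intercepts: K1/α12 = 481/0.867 = 555 < K2 = 779; K2/α21 = 779/0.348 = 2240 > K1 = 481.
Since the inequalities point opposite ways, species 2 can invade but species 1 cannot.

species 2 excludes species 1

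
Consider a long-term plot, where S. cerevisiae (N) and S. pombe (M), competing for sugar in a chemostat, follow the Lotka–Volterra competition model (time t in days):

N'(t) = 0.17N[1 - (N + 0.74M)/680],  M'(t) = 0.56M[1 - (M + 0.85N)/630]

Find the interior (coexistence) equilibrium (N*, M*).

N* ≈ 576, M* ≈ 140

Setting both brackets to zero gives the nullclines N + 0.74M = 680 and 0.85N + M = 630.
Substituting M = 630 - 0.85N into the first: N(1 - 0.74·0.85) = 680 - 0.74·630.
So N* = 214/0.371 = 576, and then M* = 630 - 0.85·576 = 140.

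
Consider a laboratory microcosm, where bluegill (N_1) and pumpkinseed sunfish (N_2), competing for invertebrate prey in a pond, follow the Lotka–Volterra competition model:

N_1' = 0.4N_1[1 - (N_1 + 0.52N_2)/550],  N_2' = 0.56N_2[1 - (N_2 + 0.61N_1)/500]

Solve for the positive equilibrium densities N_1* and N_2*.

Setting both brackets to zero gives the nullclines N_1 + 0.52N_2 = 550 and 0.61N_1 + N_2 = 500.
Substituting N_2 = 500 - 0.61N_1 into the first: N_1(1 - 0.52·0.61) = 550 - 0.52·500.
So N_1* = 290/0.683 = 425, and then N_2* = 500 - 0.61·425 = 241.

N_1* ≈ 425, N_2* ≈ 241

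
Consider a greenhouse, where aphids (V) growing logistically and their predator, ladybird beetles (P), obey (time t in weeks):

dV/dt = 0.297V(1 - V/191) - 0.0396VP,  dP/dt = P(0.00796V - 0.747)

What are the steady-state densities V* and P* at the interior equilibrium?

V* ≈ 93.8, P* ≈ 3.82

From dP/dt = 0 with P > 0: 0.00796V* = 0.747, so V* = 93.8.
Substitute into dV/dt = 0: 0.297(1 - 93.8/191) = 0.0396P*.
The bracket is 0.509, giving P* = 0.151/0.0396 = 3.82.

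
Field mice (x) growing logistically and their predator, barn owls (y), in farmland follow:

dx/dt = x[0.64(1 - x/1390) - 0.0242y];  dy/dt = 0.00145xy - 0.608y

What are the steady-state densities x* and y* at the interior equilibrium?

x* ≈ 419, y* ≈ 18.5

From dy/dt = 0 with y > 0: 0.00145x* = 0.608, so x* = 419.
Substitute into dx/dt = 0: 0.64(1 - 419/1390) = 0.0242y*.
The bracket is 0.698, giving y* = 0.447/0.0242 = 18.5.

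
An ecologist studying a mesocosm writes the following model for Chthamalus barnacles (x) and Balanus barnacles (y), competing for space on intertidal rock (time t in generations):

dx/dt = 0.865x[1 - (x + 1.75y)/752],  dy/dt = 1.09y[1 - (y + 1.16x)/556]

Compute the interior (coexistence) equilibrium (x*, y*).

x* ≈ 215, y* ≈ 307

Setting both brackets to zero gives the nullclines x + 1.75y = 752 and 1.16x + y = 556.
Substituting y = 556 - 1.16x into the first: x(1 - 1.75·1.16) = 752 - 1.75·556.
So x* = -221/-1.03 = 215, and then y* = 556 - 1.16·215 = 307.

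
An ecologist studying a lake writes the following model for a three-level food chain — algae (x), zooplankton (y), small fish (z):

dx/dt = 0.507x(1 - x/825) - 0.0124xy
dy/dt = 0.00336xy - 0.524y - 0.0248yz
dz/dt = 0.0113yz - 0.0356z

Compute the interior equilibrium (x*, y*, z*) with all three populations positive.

From dz/dt = 0: 0.0113y* = 0.0356, so y* = 3.15.
From dx/dt = 0: 0.507(1 - x*/825) = 0.0124·3.15, giving x* = 825·(1 - 0.0771) = 761.
From dy/dt = 0: 0.00336·761 - 0.524 = 0.0248z*, so z* = 2.03/0.0248 = 82.

x* ≈ 761, y* ≈ 3.15, z* ≈ 82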